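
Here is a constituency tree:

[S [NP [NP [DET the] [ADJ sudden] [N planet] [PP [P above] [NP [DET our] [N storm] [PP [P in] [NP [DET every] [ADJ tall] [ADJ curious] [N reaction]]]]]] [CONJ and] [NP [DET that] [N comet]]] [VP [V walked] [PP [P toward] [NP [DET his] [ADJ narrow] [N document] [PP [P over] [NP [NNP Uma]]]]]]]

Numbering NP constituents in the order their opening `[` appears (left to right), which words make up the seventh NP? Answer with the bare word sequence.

Uma

In left-to-right order the NP constituents are "the sudden planet above our storm in every tall curious reaction and that comet"; "the sudden planet above our storm in every tall curious reaction"; "our storm in every tall curious reaction"; "every tall curious reaction"; "that comet"; "his narrow document over Uma"; "Uma". Number 7 is "Uma".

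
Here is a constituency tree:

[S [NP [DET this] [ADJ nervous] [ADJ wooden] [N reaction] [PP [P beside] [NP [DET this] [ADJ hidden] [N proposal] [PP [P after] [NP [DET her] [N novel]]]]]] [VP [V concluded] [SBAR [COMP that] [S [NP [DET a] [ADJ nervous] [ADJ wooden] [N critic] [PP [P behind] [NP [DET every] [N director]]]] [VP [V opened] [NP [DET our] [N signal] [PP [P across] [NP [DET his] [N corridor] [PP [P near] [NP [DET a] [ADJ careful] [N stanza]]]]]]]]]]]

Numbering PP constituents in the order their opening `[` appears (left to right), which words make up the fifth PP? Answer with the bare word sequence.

Opening `[PP` markers occur at word positions 5, 9, 18, 24, 27; the fifth of these opens the constituent [PP near a careful stanza].

near a careful stanza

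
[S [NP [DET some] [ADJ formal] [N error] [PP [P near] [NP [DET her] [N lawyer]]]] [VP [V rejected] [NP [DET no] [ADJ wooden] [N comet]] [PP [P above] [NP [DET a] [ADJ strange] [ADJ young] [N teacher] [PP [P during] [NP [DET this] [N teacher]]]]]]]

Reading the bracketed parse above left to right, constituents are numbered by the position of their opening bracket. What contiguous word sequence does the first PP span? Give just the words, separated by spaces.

near her lawyer

The PP opening brackets appear, in order, over: "near her lawyer"; "above a strange young teacher during this teacher"; "during this teacher". The first one spans "near her lawyer".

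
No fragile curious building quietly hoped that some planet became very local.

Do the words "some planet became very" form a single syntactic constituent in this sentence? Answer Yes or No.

The smallest constituent containing the whole sequence is the clause [S some planet became very local], but the sequence is only part of it — it straddles the boundary between noun phrase "some planet" and verb phrase "became very local".

No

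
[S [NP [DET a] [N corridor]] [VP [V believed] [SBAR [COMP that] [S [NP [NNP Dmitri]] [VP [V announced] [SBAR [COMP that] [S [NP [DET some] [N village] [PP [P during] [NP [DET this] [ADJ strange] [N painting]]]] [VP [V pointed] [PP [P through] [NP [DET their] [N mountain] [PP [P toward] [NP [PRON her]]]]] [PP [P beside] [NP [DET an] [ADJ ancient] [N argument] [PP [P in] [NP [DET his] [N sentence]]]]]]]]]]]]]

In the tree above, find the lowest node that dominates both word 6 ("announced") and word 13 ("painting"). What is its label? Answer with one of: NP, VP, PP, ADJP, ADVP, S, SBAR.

VP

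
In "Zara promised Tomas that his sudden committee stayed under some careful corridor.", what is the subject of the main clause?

The subject of the main clause is the NP immediately before the verb "promised": "Zara".

Zara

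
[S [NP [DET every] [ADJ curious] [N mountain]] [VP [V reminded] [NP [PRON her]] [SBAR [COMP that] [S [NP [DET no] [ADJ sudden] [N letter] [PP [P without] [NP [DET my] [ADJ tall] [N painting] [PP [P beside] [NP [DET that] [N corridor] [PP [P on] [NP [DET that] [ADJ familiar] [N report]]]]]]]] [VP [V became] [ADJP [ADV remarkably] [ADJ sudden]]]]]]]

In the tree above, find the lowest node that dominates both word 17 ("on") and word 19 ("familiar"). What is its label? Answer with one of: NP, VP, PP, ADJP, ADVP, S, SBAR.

Word 17 lies under S → VP → SBAR → S → NP → PP → NP → PP → NP → PP → P; word 19 lies under S → VP → SBAR → S → NP → PP → NP → PP → NP → PP → NP → ADJ. The lowest shared node is the PP.

PP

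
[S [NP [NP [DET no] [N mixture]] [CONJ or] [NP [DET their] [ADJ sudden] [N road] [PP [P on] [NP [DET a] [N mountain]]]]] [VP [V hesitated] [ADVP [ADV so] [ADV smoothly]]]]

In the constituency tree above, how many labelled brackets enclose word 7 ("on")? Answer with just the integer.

Path from the root down to the word: S → NP → NP → PP → P. That is 5 enclosing brackets.

5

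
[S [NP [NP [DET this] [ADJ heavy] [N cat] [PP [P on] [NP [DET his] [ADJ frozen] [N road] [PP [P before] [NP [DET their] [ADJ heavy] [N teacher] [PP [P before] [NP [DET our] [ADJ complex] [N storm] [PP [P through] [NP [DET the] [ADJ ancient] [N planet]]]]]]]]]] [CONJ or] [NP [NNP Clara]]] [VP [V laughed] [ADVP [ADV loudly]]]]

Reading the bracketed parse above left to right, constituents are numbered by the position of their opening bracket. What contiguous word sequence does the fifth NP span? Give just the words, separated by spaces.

our complex storm through the ancient planet

In left-to-right order the NP constituents are "this heavy cat on his frozen road before their heavy teacher before our complex storm through the ancient planet or Clara"; "this heavy cat on his frozen road before their heavy teacher before our complex storm through the ancient planet"; "his frozen road before their heavy teacher before our complex storm through the ancient planet"; "their heavy teacher before our complex storm through the ancient planet"; "our complex storm through the ancient planet"; "the ancient planet"; "Clara". Number 5 is "our complex storm through the ancient planet".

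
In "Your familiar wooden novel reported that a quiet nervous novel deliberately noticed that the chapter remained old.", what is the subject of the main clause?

your familiar wooden novel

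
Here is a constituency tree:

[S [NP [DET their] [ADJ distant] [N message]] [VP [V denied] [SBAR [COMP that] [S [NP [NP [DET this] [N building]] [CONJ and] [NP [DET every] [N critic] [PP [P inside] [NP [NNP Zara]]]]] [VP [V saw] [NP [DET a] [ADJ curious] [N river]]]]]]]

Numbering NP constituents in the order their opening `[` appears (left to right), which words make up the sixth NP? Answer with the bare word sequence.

In left-to-right order the NP constituents are "their distant message"; "this building and every critic inside Zara"; "this building"; "every critic inside Zara"; "Zara"; "a curious river". Number 6 is "a curious river".

a curious river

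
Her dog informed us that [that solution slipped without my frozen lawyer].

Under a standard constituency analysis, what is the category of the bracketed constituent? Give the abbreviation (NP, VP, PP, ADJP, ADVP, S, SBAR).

S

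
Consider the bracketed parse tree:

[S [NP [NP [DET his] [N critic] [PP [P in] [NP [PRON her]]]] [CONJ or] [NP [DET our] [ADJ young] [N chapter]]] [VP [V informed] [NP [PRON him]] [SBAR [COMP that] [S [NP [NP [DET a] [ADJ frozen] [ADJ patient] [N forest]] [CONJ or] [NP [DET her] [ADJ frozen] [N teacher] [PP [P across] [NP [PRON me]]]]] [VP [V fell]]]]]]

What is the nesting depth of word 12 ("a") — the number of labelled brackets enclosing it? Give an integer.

Counting open brackets not yet closed at "a": [S [VP [SBAR [S [NP [NP [DET = 7.

7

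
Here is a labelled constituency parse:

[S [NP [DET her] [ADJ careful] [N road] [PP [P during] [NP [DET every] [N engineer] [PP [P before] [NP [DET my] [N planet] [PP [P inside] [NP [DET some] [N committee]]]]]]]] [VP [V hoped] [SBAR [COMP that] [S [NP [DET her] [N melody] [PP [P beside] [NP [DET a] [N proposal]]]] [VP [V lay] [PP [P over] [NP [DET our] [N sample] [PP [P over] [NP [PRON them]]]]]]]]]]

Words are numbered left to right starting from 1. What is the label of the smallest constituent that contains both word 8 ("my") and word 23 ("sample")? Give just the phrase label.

S

The smallest bracket enclosing both words is [S her careful road during every engineer before my planet inside some committee hoped that her melody beside a proposal lay over our sample over them], so the label is S.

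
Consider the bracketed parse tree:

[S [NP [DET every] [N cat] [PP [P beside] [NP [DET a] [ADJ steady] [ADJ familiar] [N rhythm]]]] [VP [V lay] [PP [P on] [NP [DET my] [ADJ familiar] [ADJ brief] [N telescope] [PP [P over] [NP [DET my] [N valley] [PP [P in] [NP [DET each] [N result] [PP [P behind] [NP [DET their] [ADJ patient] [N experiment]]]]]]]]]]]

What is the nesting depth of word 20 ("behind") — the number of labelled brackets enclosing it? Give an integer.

10

Counting open brackets not yet closed at "behind": [S [VP [PP [NP [PP [NP [PP [NP [PP [P = 10.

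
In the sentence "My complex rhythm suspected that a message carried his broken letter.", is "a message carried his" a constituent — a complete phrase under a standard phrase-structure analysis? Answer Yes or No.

"a" belongs to the noun phrase "a message" while "his" belongs to the verb phrase "carried his broken letter"; a span that runs across that boundary is not a single phrase.

No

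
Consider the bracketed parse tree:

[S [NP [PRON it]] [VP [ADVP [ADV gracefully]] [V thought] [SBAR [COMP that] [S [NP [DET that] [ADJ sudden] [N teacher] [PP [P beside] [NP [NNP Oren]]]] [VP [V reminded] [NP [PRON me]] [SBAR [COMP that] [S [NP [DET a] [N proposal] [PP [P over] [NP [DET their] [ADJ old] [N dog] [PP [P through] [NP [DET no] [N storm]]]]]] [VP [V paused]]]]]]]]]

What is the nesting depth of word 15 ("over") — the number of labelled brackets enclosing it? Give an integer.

10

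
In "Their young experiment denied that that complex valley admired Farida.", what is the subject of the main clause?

In the main clause the verb is "denied"; the NP preceding it, "their young experiment", is the subject.

their young experiment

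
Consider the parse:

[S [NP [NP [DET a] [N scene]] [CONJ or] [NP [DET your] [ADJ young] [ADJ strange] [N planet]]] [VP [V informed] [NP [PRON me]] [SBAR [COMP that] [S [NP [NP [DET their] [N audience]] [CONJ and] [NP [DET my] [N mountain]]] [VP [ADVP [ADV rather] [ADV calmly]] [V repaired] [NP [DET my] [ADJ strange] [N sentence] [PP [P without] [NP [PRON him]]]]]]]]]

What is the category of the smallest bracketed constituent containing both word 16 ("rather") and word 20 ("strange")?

Word 16 lies under S → VP → SBAR → S → VP → ADVP → ADV; word 20 lies under S → VP → SBAR → S → VP → NP → ADJ. The lowest shared node is the VP.

VP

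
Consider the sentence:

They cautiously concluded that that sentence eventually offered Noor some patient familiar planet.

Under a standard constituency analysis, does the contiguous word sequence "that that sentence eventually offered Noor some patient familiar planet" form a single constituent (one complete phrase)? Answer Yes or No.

The sequence corresponds to a single SBAR node — the subordinate clause "that that sentence eventually offered Noor some patient familiar planet".

Yes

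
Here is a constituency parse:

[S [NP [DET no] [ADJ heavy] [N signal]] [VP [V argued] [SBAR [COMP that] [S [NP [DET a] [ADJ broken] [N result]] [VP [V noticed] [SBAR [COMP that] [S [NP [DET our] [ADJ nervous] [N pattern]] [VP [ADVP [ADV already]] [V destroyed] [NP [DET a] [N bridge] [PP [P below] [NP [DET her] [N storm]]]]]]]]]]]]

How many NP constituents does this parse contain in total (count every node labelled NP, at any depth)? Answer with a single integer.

5

Scanning left to right, an opening `[NP` appears at word positions 1, 6, 11, 16, 19 — 5 in total.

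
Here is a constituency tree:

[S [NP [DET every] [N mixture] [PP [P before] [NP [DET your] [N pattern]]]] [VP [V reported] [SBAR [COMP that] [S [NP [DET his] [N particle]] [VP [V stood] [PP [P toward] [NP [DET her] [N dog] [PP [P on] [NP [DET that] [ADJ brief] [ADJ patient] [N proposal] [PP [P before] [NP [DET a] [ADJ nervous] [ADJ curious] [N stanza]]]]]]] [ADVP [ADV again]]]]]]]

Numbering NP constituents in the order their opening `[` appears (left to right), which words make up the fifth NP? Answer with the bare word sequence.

that brief patient proposal before a nervous curious stanza

In left-to-right order the NP constituents are "every mixture before your pattern"; "your pattern"; "his particle"; "her dog on that brief patient proposal before a nervous curious stanza"; "that brief patient proposal before a nervous curious stanza"; "a nervous curious stanza". Number 5 is "that brief patient proposal before a nervous curious stanza".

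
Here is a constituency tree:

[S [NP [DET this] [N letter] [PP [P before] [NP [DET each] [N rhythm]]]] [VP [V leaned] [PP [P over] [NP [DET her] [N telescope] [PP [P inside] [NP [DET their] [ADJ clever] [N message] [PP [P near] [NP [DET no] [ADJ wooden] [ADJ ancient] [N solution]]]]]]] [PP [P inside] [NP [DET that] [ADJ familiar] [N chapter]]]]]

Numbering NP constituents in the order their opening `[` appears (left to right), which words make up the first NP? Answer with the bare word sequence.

The NP opening brackets appear, in order, over: "this letter before each rhythm"; "each rhythm"; "her telescope inside their clever message near no wooden ancient solution"; "their clever message near no wooden ancient solution"; "no wooden ancient solution"; "that familiar chapter". The first one spans "this letter before each rhythm".

this letter before each rhythm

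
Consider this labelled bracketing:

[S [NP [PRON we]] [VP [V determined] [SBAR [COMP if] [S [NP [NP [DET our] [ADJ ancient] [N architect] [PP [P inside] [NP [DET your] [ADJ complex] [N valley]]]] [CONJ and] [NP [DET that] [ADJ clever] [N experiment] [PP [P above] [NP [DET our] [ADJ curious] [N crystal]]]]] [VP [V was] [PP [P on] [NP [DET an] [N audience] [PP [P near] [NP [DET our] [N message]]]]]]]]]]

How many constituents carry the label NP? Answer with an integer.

8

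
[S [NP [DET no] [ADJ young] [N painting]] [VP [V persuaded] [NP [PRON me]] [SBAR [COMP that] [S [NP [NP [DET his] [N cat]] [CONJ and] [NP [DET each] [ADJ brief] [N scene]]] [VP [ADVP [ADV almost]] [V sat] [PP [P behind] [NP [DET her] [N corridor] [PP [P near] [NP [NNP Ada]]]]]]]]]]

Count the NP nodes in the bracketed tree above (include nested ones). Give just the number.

7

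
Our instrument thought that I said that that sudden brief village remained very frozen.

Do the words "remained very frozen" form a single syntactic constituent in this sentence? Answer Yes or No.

Yes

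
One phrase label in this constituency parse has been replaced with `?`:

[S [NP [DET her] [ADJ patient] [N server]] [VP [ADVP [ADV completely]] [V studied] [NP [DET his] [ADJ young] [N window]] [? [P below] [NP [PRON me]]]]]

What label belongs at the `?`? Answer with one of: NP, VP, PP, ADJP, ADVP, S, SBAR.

The `?` node immediately contains: P 'below', NP. That is the internal structure of a prepositional phrase, so the label is PP.

PP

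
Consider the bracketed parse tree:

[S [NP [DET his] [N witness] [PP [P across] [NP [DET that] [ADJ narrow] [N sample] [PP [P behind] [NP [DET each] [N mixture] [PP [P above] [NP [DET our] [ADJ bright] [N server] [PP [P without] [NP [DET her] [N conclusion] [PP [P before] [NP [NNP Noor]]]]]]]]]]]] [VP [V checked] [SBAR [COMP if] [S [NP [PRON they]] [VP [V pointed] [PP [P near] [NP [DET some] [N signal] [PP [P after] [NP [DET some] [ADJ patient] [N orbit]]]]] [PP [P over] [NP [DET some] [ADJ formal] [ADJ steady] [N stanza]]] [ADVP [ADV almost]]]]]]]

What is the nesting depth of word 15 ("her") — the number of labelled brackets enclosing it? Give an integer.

11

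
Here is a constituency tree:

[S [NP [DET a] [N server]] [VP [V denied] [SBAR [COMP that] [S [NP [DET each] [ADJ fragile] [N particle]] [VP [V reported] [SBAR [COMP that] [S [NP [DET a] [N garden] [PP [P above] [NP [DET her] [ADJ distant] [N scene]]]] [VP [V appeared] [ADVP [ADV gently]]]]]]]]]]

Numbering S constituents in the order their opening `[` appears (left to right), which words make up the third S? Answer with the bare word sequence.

Opening `[S` markers occur at word positions 1, 5, 10; the third of these opens the constituent [S a garden above her distant scene appeared gently].

a garden above her distant scene appeared gently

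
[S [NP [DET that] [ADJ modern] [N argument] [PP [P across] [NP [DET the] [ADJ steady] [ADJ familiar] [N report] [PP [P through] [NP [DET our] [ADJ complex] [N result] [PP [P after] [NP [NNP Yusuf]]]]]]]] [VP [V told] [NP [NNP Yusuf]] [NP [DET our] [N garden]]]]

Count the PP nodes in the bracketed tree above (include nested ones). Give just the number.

The PP constituents are: [PP across the steady familiar report through our complex result after Yusuf]; [PP through our complex result after Yusuf]; [PP after Yusuf]. Total: 3.

3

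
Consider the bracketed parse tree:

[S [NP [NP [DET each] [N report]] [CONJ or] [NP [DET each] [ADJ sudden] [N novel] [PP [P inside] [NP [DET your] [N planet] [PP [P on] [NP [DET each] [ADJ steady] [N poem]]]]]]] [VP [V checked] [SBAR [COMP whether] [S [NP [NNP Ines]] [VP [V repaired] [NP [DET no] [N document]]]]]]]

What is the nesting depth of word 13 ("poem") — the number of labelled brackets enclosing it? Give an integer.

8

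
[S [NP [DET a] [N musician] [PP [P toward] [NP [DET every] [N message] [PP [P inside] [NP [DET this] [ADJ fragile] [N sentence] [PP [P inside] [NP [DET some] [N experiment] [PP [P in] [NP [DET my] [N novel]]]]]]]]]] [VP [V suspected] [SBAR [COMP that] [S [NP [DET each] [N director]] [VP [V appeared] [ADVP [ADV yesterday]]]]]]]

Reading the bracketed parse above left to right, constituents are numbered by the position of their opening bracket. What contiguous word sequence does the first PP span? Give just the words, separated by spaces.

toward every message inside this fragile sentence inside some experiment in my novel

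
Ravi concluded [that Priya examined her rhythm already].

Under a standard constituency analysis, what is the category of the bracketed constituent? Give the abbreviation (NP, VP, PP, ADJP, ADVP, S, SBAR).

SBAR

"that" is the head of the bracketed span, so the span is a subordinate clause: SBAR.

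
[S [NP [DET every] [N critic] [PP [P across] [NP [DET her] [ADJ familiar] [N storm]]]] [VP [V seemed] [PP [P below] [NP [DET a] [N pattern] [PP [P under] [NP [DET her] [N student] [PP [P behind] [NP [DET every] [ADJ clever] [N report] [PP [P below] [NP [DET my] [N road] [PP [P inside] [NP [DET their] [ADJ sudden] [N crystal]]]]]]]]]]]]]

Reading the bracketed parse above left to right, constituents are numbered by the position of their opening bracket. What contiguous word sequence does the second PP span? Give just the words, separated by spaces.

below a pattern under her student behind every clever report below my road inside their sudden crystal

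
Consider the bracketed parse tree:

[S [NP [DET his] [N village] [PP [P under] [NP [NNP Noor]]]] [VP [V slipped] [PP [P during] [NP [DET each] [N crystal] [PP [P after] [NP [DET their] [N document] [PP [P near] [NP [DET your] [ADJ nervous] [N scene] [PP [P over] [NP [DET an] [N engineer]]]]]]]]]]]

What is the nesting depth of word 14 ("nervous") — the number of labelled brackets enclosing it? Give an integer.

Path from the root down to the word: S → VP → PP → NP → PP → NP → PP → NP → ADJ. That is 9 enclosing brackets.

9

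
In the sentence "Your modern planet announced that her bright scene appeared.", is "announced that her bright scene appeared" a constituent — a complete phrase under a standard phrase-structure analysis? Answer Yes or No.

The sequence corresponds to a single VP node — the verb phrase "announced that her bright scene appeared".

Yes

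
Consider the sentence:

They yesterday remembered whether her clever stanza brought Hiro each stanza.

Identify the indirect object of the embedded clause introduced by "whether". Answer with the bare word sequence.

Hiro

"brought" heads the VP of the embedded clause introduced by "whether", and "Hiro" is its indirect object.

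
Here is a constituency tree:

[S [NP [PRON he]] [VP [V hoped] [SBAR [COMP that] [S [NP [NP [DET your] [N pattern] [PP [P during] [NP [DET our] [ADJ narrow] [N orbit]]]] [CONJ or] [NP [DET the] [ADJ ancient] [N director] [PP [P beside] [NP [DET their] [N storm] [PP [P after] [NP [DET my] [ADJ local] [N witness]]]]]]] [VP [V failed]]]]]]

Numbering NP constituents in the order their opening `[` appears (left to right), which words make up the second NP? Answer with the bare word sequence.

your pattern during our narrow orbit or the ancient director beside their storm after my local witness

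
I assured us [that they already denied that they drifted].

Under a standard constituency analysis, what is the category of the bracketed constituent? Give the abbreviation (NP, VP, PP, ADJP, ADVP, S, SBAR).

The span is built around the complementizer "that" — a subordinate clause (SBAR).

SBAR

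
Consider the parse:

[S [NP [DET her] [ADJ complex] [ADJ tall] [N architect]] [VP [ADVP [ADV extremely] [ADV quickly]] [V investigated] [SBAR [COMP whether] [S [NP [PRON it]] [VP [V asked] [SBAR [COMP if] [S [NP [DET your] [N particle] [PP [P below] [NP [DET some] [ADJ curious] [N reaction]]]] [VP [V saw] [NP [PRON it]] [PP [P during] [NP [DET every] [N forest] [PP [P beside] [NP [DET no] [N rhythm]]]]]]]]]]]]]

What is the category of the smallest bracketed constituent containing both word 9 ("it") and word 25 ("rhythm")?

S

Word 9 lies under S → VP → SBAR → S → NP → PRON; word 25 lies under S → VP → SBAR → S → VP → SBAR → S → VP → PP → NP → PP → NP → N. The lowest shared node is the S.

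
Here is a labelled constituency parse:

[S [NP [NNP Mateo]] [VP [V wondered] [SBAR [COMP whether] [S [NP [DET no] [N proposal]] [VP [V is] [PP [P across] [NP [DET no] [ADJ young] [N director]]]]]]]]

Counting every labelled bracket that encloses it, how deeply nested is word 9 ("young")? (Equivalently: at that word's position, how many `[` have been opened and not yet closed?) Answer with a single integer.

Path from the root down to the word: S → VP → SBAR → S → VP → PP → NP → ADJ. That is 8 enclosing brackets.

8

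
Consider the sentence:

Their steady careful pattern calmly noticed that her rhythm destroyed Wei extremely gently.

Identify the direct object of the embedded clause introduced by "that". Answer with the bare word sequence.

Wei

"destroyed" heads the VP of the embedded clause introduced by "that", and "Wei" is its direct object.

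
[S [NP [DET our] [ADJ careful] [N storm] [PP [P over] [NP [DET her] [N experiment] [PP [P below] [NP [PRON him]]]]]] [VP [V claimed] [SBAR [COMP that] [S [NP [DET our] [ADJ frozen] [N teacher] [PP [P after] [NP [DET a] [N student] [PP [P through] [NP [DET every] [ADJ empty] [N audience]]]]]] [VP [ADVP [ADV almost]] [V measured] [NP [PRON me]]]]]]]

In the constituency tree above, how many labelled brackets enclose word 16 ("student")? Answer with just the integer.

Counting open brackets not yet closed at "student": [S [VP [SBAR [S [NP [PP [NP [N = 8.

8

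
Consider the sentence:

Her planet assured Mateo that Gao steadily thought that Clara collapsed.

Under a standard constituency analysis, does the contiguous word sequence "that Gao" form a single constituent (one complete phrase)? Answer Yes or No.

"that" belongs to the complementizer "that" while "Gao" belongs to the clause "Gao steadily thought that Clara collapsed"; a span that runs across that boundary is not a single phrase.

No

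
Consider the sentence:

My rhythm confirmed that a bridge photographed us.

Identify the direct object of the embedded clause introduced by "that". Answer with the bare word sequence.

us

Within the embedded clause introduced by "that", the direct object of "photographed" is "us".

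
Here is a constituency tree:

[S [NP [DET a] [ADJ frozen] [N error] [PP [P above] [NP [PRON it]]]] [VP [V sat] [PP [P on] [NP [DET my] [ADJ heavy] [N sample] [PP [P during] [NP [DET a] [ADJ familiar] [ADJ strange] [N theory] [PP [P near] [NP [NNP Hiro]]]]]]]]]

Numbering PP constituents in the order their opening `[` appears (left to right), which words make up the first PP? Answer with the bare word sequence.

above it

Opening `[PP` markers occur at word positions 4, 7, 11, 16; the first of these opens the constituent [PP above it].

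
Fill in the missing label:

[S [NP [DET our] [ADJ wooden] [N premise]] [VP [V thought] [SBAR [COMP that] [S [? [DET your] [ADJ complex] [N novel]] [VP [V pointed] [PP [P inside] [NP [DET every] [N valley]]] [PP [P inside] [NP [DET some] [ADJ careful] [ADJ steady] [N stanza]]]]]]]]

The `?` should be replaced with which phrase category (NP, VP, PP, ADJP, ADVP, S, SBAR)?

NP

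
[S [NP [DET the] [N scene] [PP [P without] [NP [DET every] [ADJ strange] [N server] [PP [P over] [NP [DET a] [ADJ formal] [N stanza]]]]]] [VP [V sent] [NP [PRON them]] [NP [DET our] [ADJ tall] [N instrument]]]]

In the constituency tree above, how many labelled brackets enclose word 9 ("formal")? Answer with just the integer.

7

The word sits inside ADJ, which is inside NP, inside PP, inside NP, inside PP, inside NP, inside S — 7 brackets in all.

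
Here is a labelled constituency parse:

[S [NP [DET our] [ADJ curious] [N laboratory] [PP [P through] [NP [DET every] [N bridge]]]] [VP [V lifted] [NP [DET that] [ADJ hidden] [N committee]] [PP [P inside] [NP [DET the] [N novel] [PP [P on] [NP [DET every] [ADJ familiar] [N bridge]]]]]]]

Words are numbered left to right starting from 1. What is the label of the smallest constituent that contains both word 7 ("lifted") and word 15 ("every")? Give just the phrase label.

Word 7 lies under S → VP → V; word 15 lies under S → VP → PP → NP → PP → NP → DET. The lowest shared node is the VP.

VP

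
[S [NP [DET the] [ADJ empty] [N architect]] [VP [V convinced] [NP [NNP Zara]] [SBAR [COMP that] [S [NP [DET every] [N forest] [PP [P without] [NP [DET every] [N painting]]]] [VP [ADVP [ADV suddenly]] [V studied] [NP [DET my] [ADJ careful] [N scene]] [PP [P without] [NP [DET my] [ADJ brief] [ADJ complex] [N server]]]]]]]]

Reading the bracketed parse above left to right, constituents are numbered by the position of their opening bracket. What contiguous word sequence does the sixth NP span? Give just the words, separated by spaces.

my brief complex server

In left-to-right order the NP constituents are "the empty architect"; "Zara"; "every forest without every painting"; "every painting"; "my careful scene"; "my brief complex server". Number 6 is "my brief complex server".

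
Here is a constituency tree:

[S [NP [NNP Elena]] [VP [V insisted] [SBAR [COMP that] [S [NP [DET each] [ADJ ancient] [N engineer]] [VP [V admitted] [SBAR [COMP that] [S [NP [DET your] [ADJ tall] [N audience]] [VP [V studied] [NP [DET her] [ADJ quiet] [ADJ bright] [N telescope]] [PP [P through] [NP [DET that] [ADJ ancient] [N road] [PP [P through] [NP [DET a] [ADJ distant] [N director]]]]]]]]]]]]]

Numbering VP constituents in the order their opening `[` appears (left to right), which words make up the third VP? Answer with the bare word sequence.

studied her quiet bright telescope through that ancient road through a distant director

Opening `[VP` markers occur at word positions 2, 7, 12; the third of these opens the constituent [VP studied her quiet bright telescope through that ancient road through a distant director].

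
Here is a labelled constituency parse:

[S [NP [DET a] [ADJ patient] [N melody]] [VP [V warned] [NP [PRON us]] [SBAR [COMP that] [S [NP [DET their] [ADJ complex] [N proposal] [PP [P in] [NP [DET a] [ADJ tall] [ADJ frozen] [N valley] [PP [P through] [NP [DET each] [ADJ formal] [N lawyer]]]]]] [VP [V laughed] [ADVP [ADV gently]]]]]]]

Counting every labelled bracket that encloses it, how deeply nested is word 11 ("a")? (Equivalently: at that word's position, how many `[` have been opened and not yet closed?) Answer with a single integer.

The word sits inside DET, which is inside NP, inside PP, inside NP, inside S, inside SBAR, inside VP, inside S — 8 brackets in all.

8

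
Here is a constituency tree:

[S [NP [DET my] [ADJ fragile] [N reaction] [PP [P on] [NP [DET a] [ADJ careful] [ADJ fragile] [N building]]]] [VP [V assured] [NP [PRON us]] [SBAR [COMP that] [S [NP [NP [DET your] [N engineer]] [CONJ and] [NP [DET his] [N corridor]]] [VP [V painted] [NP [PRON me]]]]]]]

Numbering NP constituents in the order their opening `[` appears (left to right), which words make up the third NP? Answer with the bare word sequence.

us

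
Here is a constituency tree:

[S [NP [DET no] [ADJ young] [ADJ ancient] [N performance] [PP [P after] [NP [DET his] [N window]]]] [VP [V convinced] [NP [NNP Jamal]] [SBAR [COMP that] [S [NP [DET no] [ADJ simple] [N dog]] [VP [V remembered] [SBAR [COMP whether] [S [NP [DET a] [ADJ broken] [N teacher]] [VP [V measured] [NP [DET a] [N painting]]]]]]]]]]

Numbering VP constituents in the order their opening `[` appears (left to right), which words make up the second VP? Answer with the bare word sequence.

remembered whether a broken teacher measured a painting

Opening `[VP` markers occur at word positions 8, 14, 19; the second of these opens the constituent [VP remembered whether a broken teacher measured a painting].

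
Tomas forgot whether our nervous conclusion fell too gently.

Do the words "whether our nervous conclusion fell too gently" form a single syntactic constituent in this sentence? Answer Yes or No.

Yes

These words form the whole subordinate clause headed by "whether", so yes — one constituent.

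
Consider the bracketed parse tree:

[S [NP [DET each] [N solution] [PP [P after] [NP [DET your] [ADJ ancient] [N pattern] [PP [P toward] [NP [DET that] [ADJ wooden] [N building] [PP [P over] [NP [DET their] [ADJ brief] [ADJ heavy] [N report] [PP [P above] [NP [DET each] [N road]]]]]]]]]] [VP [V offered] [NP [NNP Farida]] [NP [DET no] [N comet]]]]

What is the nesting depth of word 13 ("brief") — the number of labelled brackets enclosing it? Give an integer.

9

The word sits inside ADJ, which is inside NP, inside PP, inside NP, inside PP, inside NP, inside PP, inside NP, inside S — 9 brackets in all.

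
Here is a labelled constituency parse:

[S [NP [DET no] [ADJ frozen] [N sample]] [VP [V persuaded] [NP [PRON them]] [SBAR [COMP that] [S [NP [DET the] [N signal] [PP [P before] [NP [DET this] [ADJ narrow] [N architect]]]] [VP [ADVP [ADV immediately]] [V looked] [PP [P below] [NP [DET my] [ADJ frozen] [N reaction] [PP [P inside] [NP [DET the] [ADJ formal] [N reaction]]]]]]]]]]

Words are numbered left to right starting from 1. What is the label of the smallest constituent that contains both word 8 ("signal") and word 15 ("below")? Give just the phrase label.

S

Both words fall inside [S the signal before this narrow architect immediately looked below my frozen reaction inside the formal reaction] (words 7–22), and no smaller constituent contains them both. Label: S.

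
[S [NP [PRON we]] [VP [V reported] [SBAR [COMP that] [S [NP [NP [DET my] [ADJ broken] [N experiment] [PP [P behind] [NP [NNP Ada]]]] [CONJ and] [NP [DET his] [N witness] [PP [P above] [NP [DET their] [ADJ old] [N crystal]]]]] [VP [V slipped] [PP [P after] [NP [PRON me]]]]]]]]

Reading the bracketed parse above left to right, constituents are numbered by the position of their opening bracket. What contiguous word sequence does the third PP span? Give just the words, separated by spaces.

after me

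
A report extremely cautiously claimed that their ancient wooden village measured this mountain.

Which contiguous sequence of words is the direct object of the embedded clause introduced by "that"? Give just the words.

this mountain

Within the embedded clause introduced by "that", the direct object of "measured" is "this mountain".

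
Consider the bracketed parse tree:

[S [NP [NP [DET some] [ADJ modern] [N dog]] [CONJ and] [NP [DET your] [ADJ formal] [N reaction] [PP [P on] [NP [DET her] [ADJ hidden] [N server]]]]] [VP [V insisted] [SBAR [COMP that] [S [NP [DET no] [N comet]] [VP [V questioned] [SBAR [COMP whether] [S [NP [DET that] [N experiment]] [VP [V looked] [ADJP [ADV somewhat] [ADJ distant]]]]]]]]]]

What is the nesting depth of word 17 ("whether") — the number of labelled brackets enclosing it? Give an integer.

7

Counting open brackets not yet closed at "whether": [S [VP [SBAR [S [VP [SBAR [COMP = 7.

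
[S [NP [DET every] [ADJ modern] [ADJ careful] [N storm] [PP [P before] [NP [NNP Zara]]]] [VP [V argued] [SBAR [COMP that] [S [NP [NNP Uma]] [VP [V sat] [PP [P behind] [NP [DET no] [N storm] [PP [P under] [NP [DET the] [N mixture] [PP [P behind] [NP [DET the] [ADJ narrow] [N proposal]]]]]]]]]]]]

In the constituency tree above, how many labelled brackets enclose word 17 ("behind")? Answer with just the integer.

11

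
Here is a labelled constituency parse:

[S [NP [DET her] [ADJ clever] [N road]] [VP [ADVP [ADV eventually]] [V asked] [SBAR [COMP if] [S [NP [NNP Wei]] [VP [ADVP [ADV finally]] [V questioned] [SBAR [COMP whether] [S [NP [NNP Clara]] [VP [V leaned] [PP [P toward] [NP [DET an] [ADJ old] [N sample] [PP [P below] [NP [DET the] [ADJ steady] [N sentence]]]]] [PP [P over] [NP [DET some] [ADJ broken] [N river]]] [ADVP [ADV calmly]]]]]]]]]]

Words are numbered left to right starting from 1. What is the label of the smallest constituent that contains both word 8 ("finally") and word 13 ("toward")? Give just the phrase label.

VP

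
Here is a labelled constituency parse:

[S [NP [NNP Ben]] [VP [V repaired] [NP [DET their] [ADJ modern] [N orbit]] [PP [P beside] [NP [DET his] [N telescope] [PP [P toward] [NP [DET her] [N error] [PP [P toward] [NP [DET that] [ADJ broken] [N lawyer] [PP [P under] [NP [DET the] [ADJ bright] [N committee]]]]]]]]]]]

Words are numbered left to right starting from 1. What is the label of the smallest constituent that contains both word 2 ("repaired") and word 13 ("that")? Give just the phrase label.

VP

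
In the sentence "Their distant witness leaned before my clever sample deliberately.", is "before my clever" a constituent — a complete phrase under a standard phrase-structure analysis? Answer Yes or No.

No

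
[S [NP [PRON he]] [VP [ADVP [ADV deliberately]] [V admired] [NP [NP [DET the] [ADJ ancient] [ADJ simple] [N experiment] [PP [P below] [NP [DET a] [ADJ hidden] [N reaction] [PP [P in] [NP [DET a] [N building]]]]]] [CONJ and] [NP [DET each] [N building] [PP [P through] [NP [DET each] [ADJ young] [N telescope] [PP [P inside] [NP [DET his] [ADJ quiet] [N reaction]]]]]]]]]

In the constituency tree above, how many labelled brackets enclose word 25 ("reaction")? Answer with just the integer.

Counting open brackets not yet closed at "reaction": [S [VP [NP [NP [PP [NP [PP [NP [N = 9.

9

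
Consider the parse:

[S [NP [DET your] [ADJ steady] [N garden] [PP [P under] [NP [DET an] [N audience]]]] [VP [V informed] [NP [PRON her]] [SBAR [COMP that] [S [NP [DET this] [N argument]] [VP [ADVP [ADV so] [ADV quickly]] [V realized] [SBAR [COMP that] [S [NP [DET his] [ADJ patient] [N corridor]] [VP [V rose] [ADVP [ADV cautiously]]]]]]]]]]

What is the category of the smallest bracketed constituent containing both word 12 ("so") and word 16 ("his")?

Word 12 lies under S → VP → SBAR → S → VP → ADVP → ADV; word 16 lies under S → VP → SBAR → S → VP → SBAR → S → NP → DET. The lowest shared node is the VP.

VP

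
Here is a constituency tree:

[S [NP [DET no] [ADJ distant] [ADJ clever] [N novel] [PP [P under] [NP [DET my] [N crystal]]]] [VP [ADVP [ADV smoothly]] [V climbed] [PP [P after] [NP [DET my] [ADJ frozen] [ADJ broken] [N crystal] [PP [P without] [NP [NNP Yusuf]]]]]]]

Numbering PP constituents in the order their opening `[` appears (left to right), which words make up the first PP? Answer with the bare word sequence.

under my crystal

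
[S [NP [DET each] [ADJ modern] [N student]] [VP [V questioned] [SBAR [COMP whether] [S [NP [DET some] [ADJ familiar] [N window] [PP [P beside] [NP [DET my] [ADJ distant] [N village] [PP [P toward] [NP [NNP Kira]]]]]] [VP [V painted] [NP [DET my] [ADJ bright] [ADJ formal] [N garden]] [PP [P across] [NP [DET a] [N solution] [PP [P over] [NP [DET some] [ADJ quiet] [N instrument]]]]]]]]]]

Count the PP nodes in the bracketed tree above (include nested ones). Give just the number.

Scanning left to right, an opening `[PP` appears at word positions 9, 13, 20, 23 — 4 in total.

4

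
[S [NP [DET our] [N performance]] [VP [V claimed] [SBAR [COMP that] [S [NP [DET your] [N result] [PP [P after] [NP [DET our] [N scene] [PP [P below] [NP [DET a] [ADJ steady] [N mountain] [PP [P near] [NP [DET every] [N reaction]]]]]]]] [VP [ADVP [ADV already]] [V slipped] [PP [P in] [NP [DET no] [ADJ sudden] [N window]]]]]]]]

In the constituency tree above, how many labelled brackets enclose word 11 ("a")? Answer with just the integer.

Counting open brackets not yet closed at "a": [S [VP [SBAR [S [NP [PP [NP [PP [NP [DET = 10.

10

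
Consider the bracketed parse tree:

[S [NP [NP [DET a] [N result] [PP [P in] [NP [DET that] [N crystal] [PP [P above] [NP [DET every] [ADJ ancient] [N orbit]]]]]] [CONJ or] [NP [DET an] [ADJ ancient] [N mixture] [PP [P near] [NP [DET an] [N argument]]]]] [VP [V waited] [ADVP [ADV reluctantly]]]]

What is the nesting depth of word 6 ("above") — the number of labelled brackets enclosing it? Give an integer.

Counting open brackets not yet closed at "above": [S [NP [NP [PP [NP [PP [P = 7.

7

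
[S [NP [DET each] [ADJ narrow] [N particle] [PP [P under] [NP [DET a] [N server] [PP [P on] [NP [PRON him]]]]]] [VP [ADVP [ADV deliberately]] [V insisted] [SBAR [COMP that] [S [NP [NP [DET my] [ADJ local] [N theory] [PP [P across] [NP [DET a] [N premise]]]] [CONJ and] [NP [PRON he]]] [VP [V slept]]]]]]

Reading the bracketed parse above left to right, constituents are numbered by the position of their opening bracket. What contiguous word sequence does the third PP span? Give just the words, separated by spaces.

The PP opening brackets appear, in order, over: "under a server on him"; "on him"; "across a premise". The third one spans "across a premise".

across a premise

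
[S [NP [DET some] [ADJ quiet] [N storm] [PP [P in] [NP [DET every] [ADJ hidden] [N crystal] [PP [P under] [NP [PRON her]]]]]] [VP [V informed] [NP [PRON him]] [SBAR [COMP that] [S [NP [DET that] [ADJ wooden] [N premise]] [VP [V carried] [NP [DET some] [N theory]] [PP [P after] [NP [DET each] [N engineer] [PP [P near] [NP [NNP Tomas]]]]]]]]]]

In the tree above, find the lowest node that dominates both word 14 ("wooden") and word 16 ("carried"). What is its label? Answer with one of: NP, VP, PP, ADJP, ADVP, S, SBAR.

S

Word 14 lies under S → VP → SBAR → S → NP → ADJ; word 16 lies under S → VP → SBAR → S → VP → V. The lowest shared node is the S.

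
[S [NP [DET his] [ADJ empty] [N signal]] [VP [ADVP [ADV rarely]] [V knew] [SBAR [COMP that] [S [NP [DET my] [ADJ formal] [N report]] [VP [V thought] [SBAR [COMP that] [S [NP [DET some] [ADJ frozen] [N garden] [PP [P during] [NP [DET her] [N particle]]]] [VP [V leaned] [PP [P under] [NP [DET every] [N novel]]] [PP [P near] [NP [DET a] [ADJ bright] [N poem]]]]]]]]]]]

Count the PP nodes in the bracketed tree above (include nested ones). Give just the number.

3

The PP constituents are: [PP during her particle]; [PP under every novel]; [PP near a bright poem]. Total: 3.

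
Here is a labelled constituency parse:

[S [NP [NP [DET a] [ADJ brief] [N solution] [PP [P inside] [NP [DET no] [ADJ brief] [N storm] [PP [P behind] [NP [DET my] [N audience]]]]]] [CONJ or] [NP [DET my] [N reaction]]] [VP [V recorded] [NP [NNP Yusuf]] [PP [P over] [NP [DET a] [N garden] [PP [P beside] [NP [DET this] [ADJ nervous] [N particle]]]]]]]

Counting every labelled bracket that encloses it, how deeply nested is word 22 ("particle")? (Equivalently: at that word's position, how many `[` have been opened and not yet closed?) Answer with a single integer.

7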